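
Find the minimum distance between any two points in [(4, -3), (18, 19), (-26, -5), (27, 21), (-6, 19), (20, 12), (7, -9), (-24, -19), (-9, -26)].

Computing all pairwise distances among 9 points:

d((4, -3), (18, 19)) = 26.0768
d((4, -3), (-26, -5)) = 30.0666
d((4, -3), (27, 21)) = 33.2415
d((4, -3), (-6, 19)) = 24.1661
d((4, -3), (20, 12)) = 21.9317
d((4, -3), (7, -9)) = 6.7082 <-- minimum
d((4, -3), (-24, -19)) = 32.249
d((4, -3), (-9, -26)) = 26.4197
d((18, 19), (-26, -5)) = 50.1199
d((18, 19), (27, 21)) = 9.2195
d((18, 19), (-6, 19)) = 24.0
d((18, 19), (20, 12)) = 7.2801
d((18, 19), (7, -9)) = 30.0832
d((18, 19), (-24, -19)) = 56.6392
d((18, 19), (-9, -26)) = 52.4786
d((-26, -5), (27, 21)) = 59.0339
d((-26, -5), (-6, 19)) = 31.241
d((-26, -5), (20, 12)) = 49.0408
d((-26, -5), (7, -9)) = 33.2415
d((-26, -5), (-24, -19)) = 14.1421
d((-26, -5), (-9, -26)) = 27.0185
d((27, 21), (-6, 19)) = 33.0606
d((27, 21), (20, 12)) = 11.4018
d((27, 21), (7, -9)) = 36.0555
d((27, 21), (-24, -19)) = 64.8151
d((27, 21), (-9, -26)) = 59.203
d((-6, 19), (20, 12)) = 26.9258
d((-6, 19), (7, -9)) = 30.8707
d((-6, 19), (-24, -19)) = 42.0476
d((-6, 19), (-9, -26)) = 45.0999
d((20, 12), (7, -9)) = 24.6982
d((20, 12), (-24, -19)) = 53.8238
d((20, 12), (-9, -26)) = 47.8017
d((7, -9), (-24, -19)) = 32.573
d((7, -9), (-9, -26)) = 23.3452
d((-24, -19), (-9, -26)) = 16.5529

Closest pair: (4, -3) and (7, -9) with distance 6.7082

The closest pair is (4, -3) and (7, -9) with Euclidean distance 6.7082. For 9 points, brute-force pairwise comparison is shown above. For large n, the divide-and-conquer algorithm (sort by x, recurse on halves, check the dividing strip) achieves O(n log n).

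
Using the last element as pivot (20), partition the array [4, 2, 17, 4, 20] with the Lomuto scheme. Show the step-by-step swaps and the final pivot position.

Lomuto partition with pivot = 20:

Initial array: [4, 2, 17, 4, 20]

arr[0]=4 <= 20: swap with position 0, array becomes [4, 2, 17, 4, 20]
arr[1]=2 <= 20: swap with position 1, array becomes [4, 2, 17, 4, 20]
arr[2]=17 <= 20: swap with position 2, array becomes [4, 2, 17, 4, 20]
arr[3]=4 <= 20: swap with position 3, array becomes [4, 2, 17, 4, 20]

Place pivot at position 4: [4, 2, 17, 4, 20]
Pivot position: 4

After partitioning with pivot 20, the array becomes [4, 2, 17, 4, 20]. The pivot is placed at index 4. All elements to the left of the pivot are <= 20, and all elements to the right are > 20.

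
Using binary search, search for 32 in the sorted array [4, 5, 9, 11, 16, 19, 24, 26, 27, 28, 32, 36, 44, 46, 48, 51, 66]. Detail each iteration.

Binary search for 32 in [4, 5, 9, 11, 16, 19, 24, 26, 27, 28, 32, 36, 44, 46, 48, 51, 66]:

lo=0, hi=16, mid=8, arr[mid]=27 -> 27 < 32, search right half
lo=9, hi=16, mid=12, arr[mid]=44 -> 44 > 32, search left half
lo=9, hi=11, mid=10, arr[mid]=32 -> Found target at index 10!

Binary search finds 32 at index 10 after 3 comparisons. The search repeatedly halves the search space by comparing with the middle element.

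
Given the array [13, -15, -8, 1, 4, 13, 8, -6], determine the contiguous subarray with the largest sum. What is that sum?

Using Kadane's algorithm on [13, -15, -8, 1, 4, 13, 8, -6]:

Scanning through the array:
Position 1 (value -15): max_ending_here = -2, max_so_far = 13
Position 2 (value -8): max_ending_here = -8, max_so_far = 13
Position 3 (value 1): max_ending_here = 1, max_so_far = 13
Position 4 (value 4): max_ending_here = 5, max_so_far = 13
Position 5 (value 13): max_ending_here = 18, max_so_far = 18
Position 6 (value 8): max_ending_here = 26, max_so_far = 26
Position 7 (value -6): max_ending_here = 20, max_so_far = 26

Maximum subarray: [1, 4, 13, 8]
Maximum sum: 26

The maximum subarray is [1, 4, 13, 8] with sum 26. This subarray runs from index 3 to index 6.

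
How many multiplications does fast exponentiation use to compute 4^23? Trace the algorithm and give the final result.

Computing 4^23 by squaring (build up from 4^1; each line after the first costs one multiplication):

4^1 = 4
4^2 = (4^1)^2 = 4^2 = 16
4^4 = (4^2)^2 = 16^2 = 256
4^5 = 4 * 4^4 = 4 * 256 = 1024
4^10 = (4^5)^2 = 1024^2 = 1048576
4^11 = 4 * 4^10 = 4 * 1048576 = 4194304
4^22 = (4^11)^2 = 4194304^2 = 17592186044416
4^23 = 4 * 4^22 = 4 * 17592186044416 = 70368744177664

Result: 70368744177664
Multiplications needed: 7 (7 lines after 4^1)

4^23 = 70368744177664. Using exponentiation by squaring, this requires 7 multiplications. The key idea: if the exponent is even, square the half-power; if odd, multiply by the base once.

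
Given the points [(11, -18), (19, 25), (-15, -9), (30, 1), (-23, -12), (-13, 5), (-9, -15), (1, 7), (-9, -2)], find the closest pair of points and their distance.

Computing all pairwise distances among 9 points:

d((11, -18), (19, 25)) = 43.7379
d((11, -18), (-15, -9)) = 27.5136
d((11, -18), (30, 1)) = 26.8701
d((11, -18), (-23, -12)) = 34.5254
d((11, -18), (-13, 5)) = 33.2415
d((11, -18), (-9, -15)) = 20.2237
d((11, -18), (1, 7)) = 26.9258
d((11, -18), (-9, -2)) = 25.6125
d((19, 25), (-15, -9)) = 48.0833
d((19, 25), (30, 1)) = 26.4008
d((19, 25), (-23, -12)) = 55.9732
d((19, 25), (-13, 5)) = 37.7359
d((19, 25), (-9, -15)) = 48.8262
d((19, 25), (1, 7)) = 25.4558
d((19, 25), (-9, -2)) = 38.8973
d((-15, -9), (30, 1)) = 46.0977
d((-15, -9), (-23, -12)) = 8.544
d((-15, -9), (-13, 5)) = 14.1421
d((-15, -9), (-9, -15)) = 8.4853
d((-15, -9), (1, 7)) = 22.6274
d((-15, -9), (-9, -2)) = 9.2195
d((30, 1), (-23, -12)) = 54.5711
d((30, 1), (-13, 5)) = 43.1856
d((30, 1), (-9, -15)) = 42.1545
d((30, 1), (1, 7)) = 29.6142
d((30, 1), (-9, -2)) = 39.1152
d((-23, -12), (-13, 5)) = 19.7231
d((-23, -12), (-9, -15)) = 14.3178
d((-23, -12), (1, 7)) = 30.6105
d((-23, -12), (-9, -2)) = 17.2047
d((-13, 5), (-9, -15)) = 20.3961
d((-13, 5), (1, 7)) = 14.1421
d((-13, 5), (-9, -2)) = 8.0623 <-- minimum
d((-9, -15), (1, 7)) = 24.1661
d((-9, -15), (-9, -2)) = 13.0
d((1, 7), (-9, -2)) = 13.4536

Closest pair: (-13, 5) and (-9, -2) with distance 8.0623

The closest pair is (-13, 5) and (-9, -2) with Euclidean distance 8.0623. For 9 points, brute-force pairwise comparison is shown above. For large n, the divide-and-conquer algorithm (sort by x, recurse on halves, check the dividing strip) achieves O(n log n).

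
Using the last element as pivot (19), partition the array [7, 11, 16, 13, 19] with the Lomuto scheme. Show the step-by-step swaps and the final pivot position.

Lomuto partition with pivot = 19:

Initial array: [7, 11, 16, 13, 19]

arr[0]=7 <= 19: swap with position 0, array becomes [7, 11, 16, 13, 19]
arr[1]=11 <= 19: swap with position 1, array becomes [7, 11, 16, 13, 19]
arr[2]=16 <= 19: swap with position 2, array becomes [7, 11, 16, 13, 19]
arr[3]=13 <= 19: swap with position 3, array becomes [7, 11, 16, 13, 19]

Place pivot at position 4: [7, 11, 16, 13, 19]
Pivot position: 4

After partitioning with pivot 19, the array becomes [7, 11, 16, 13, 19]. The pivot is placed at index 4. All elements to the left of the pivot are <= 19, and all elements to the right are > 19.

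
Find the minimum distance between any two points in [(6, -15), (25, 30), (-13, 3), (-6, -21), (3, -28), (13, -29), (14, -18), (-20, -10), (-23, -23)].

Computing all pairwise distances among 9 points:

d((6, -15), (25, 30)) = 48.8467
d((6, -15), (-13, 3)) = 26.1725
d((6, -15), (-6, -21)) = 13.4164
d((6, -15), (3, -28)) = 13.3417
d((6, -15), (13, -29)) = 15.6525
d((6, -15), (14, -18)) = 8.544 <-- minimum
d((6, -15), (-20, -10)) = 26.4764
d((6, -15), (-23, -23)) = 30.0832
d((25, 30), (-13, 3)) = 46.6154
d((25, 30), (-6, -21)) = 59.6825
d((25, 30), (3, -28)) = 62.0322
d((25, 30), (13, -29)) = 60.208
d((25, 30), (14, -18)) = 49.2443
d((25, 30), (-20, -10)) = 60.208
d((25, 30), (-23, -23)) = 71.5052
d((-13, 3), (-6, -21)) = 25.0
d((-13, 3), (3, -28)) = 34.8855
d((-13, 3), (13, -29)) = 41.2311
d((-13, 3), (14, -18)) = 34.2053
d((-13, 3), (-20, -10)) = 14.7648
d((-13, 3), (-23, -23)) = 27.8568
d((-6, -21), (3, -28)) = 11.4018
d((-6, -21), (13, -29)) = 20.6155
d((-6, -21), (14, -18)) = 20.2237
d((-6, -21), (-20, -10)) = 17.8045
d((-6, -21), (-23, -23)) = 17.1172
d((3, -28), (13, -29)) = 10.0499
d((3, -28), (14, -18)) = 14.8661
d((3, -28), (-20, -10)) = 29.2062
d((3, -28), (-23, -23)) = 26.4764
d((13, -29), (14, -18)) = 11.0454
d((13, -29), (-20, -10)) = 38.0789
d((13, -29), (-23, -23)) = 36.4966
d((14, -18), (-20, -10)) = 34.9285
d((14, -18), (-23, -23)) = 37.3363
d((-20, -10), (-23, -23)) = 13.3417

Closest pair: (6, -15) and (14, -18) with distance 8.544

The closest pair is (6, -15) and (14, -18) with Euclidean distance 8.544. For 9 points, brute-force pairwise comparison is shown above. For large n, the divide-and-conquer algorithm (sort by x, recurse on halves, check the dividing strip) achieves O(n log n).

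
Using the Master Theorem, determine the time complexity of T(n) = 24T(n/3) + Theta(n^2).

Master Theorem for T(n) = 24T(n/3) + O(n^2):

a = 24, b = 3, c = 2
log_b(a) = log_3(24) = 2.8928

Case 1: c = 2 < log_3(24) = 2.8928
T(n) = O(n^(log_3 24))

For T(n) = 24T(n/3) + O(n^2): log_3(24) = 2.8928. This is Case 1 of the Master Theorem (c < log_b(a), work dominated by leaves), giving O(n^(log_3 24)).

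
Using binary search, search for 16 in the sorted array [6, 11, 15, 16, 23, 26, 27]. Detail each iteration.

Binary search for 16 in [6, 11, 15, 16, 23, 26, 27]:

lo=0, hi=6, mid=3, arr[mid]=16 -> Found target at index 3!

Binary search finds 16 at index 3 after 1 comparisons. The search repeatedly halves the search space by comparing with the middle element.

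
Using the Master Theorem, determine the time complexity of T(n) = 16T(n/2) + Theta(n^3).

Master Theorem for T(n) = 16T(n/2) + O(n^3):

a = 16, b = 2, c = 3
log_b(a) = log_2(16) = 4.0000

Case 1: c = 3 < log_2(16) = 4.0000
T(n) = O(n^(log_2 16)) = O(n^4)

For T(n) = 16T(n/2) + O(n^3): log_2(16) = 4.0000. This is Case 1 of the Master Theorem (c < log_b(a), work dominated by leaves), giving O(n^4).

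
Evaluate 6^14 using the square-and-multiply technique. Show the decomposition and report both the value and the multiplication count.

Computing 6^14 by squaring (build up from 6^1; each line after the first costs one multiplication):

6^1 = 6
6^2 = (6^1)^2 = 6^2 = 36
6^3 = 6 * 6^2 = 6 * 36 = 216
6^6 = (6^3)^2 = 216^2 = 46656
6^7 = 6 * 6^6 = 6 * 46656 = 279936
6^14 = (6^7)^2 = 279936^2 = 78364164096

Result: 78364164096
Multiplications needed: 5 (5 lines after 6^1)

6^14 = 78364164096. Using exponentiation by squaring, this requires 5 multiplications. The key idea: if the exponent is even, square the half-power; if odd, multiply by the base once.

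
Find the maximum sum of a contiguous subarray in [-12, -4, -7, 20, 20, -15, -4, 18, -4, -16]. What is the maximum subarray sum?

Using Kadane's algorithm on [-12, -4, -7, 20, 20, -15, -4, 18, -4, -16]:

Scanning through the array:
Position 1 (value -4): max_ending_here = -4, max_so_far = -4
Position 2 (value -7): max_ending_here = -7, max_so_far = -4
Position 3 (value 20): max_ending_here = 20, max_so_far = 20
Position 4 (value 20): max_ending_here = 40, max_so_far = 40
Position 5 (value -15): max_ending_here = 25, max_so_far = 40
Position 6 (value -4): max_ending_here = 21, max_so_far = 40
Position 7 (value 18): max_ending_here = 39, max_so_far = 40
Position 8 (value -4): max_ending_here = 35, max_so_far = 40
Position 9 (value -16): max_ending_here = 19, max_so_far = 40

Maximum subarray: [20, 20]
Maximum sum: 40

The maximum subarray is [20, 20] with sum 40. This subarray runs from index 3 to index 4.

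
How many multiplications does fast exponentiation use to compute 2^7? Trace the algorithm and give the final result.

Computing 2^7 by squaring (build up from 2^1; each line after the first costs one multiplication):

2^1 = 2
2^2 = (2^1)^2 = 2^2 = 4
2^3 = 2 * 2^2 = 2 * 4 = 8
2^6 = (2^3)^2 = 8^2 = 64
2^7 = 2 * 2^6 = 2 * 64 = 128

Result: 128
Multiplications needed: 4 (4 lines after 2^1)

2^7 = 128. Using exponentiation by squaring, this requires 4 multiplications. The key idea: if the exponent is even, square the half-power; if odd, multiply by the base once.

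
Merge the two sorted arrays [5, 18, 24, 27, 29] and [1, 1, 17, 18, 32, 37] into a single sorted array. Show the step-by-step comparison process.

Merging process:

Compare 5 vs 1: take 1 from right. Merged: [1]
Compare 5 vs 1: take 1 from right. Merged: [1, 1]
Compare 5 vs 17: take 5 from left. Merged: [1, 1, 5]
Compare 18 vs 17: take 17 from right. Merged: [1, 1, 5, 17]
Compare 18 vs 18: take 18 from left. Merged: [1, 1, 5, 17, 18]
Compare 24 vs 18: take 18 from right. Merged: [1, 1, 5, 17, 18, 18]
Compare 24 vs 32: take 24 from left. Merged: [1, 1, 5, 17, 18, 18, 24]
Compare 27 vs 32: take 27 from left. Merged: [1, 1, 5, 17, 18, 18, 24, 27]
Compare 29 vs 32: take 29 from left. Merged: [1, 1, 5, 17, 18, 18, 24, 27, 29]
Append remaining from right: [32, 37]. Merged: [1, 1, 5, 17, 18, 18, 24, 27, 29, 32, 37]

Final merged array: [1, 1, 5, 17, 18, 18, 24, 27, 29, 32, 37]
Total comparisons: 9

The merged array is [1, 1, 5, 17, 18, 18, 24, 27, 29, 32, 37], requiring 9 comparisons. The merge step runs in O(n) time where n is the total number of elements.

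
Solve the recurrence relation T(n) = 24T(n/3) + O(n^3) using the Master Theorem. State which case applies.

Master Theorem for T(n) = 24T(n/3) + O(n^3):

a = 24, b = 3, c = 3
log_b(a) = log_3(24) = 2.8928

Case 3: c = 3 > log_3(24) = 2.8928
T(n) = O(n^3) = O(n^3)

For T(n) = 24T(n/3) + O(n^3): log_3(24) = 2.8928. This is Case 3 of the Master Theorem (c > log_b(a), work dominated by root), giving O(n^3).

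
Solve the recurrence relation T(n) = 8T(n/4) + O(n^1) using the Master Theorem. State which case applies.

Master Theorem for T(n) = 8T(n/4) + O(n^1):

a = 8, b = 4, c = 1
log_b(a) = log_4(8) = 1.5000

Case 1: c = 1 < log_4(8) = 1.5000
T(n) = O(n^(log_4 8))

For T(n) = 8T(n/4) + O(n^1): log_4(8) = 1.5000. This is Case 1 of the Master Theorem (c < log_b(a), work dominated by leaves), giving O(n^(log_4 8)).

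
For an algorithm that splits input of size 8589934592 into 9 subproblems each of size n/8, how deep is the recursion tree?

For divide and conquer with division factor 8:

Problem sizes at each level:
Level 0: 8589934592
Level 1: 1073741824
Level 2: 134217728
Level 3: 16777216
Level 4: 2097152
Level 5: 262144
Level 6: 32768
Level 7: 4096
Level 8: 512
Level 9: 64
Level 10: 8
Level 11: 1

The root is level 0 and the size-1 base case is level 11 (the tree spans levels 0 through 11, i.e. 12 levels counting the root), so the depth is the number of divisions: log_8(8589934592) = 11

The recursion tree depth is log_8(8589934592) = 11. At each level, the problem size is divided by 8, so it takes 11 divisions to reduce to a base case of size 1. The algorithm makes 9 recursive calls at each level.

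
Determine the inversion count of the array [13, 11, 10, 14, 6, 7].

Finding inversions in [13, 11, 10, 14, 6, 7]:

(0, 1): arr[0]=13 > arr[1]=11
(0, 2): arr[0]=13 > arr[2]=10
(0, 4): arr[0]=13 > arr[4]=6
(0, 5): arr[0]=13 > arr[5]=7
(1, 2): arr[1]=11 > arr[2]=10
(1, 4): arr[1]=11 > arr[4]=6
(1, 5): arr[1]=11 > arr[5]=7
(2, 4): arr[2]=10 > arr[4]=6
(2, 5): arr[2]=10 > arr[5]=7
(3, 4): arr[3]=14 > arr[4]=6
(3, 5): arr[3]=14 > arr[5]=7

Total inversions: 11

The array has 11 inversion(s): (0,1), (0,2), (0,4), (0,5), (1,2), (1,4), (1,5), (2,4), (2,5), (3,4), (3,5). Each pair (i,j) satisfies i < j and arr[i] > arr[j].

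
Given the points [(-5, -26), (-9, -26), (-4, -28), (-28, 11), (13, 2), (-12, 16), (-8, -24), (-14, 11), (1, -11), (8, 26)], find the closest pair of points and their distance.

Computing all pairwise distances among 10 points:

d((-5, -26), (-9, -26)) = 4.0
d((-5, -26), (-4, -28)) = 2.2361 <-- minimum
d((-5, -26), (-28, 11)) = 43.566
d((-5, -26), (13, 2)) = 33.2866
d((-5, -26), (-12, 16)) = 42.5793
d((-5, -26), (-8, -24)) = 3.6056
d((-5, -26), (-14, 11)) = 38.0789
d((-5, -26), (1, -11)) = 16.1555
d((-5, -26), (8, 26)) = 53.6004
d((-9, -26), (-4, -28)) = 5.3852
d((-9, -26), (-28, 11)) = 41.5933
d((-9, -26), (13, 2)) = 35.609
d((-9, -26), (-12, 16)) = 42.107
d((-9, -26), (-8, -24)) = 2.2361 <-- minimum
d((-9, -26), (-14, 11)) = 37.3363
d((-9, -26), (1, -11)) = 18.0278
d((-9, -26), (8, 26)) = 54.7083
d((-4, -28), (-28, 11)) = 45.793
d((-4, -28), (13, 2)) = 34.4819
d((-4, -28), (-12, 16)) = 44.7214
d((-4, -28), (-8, -24)) = 5.6569
d((-4, -28), (-14, 11)) = 40.2616
d((-4, -28), (1, -11)) = 17.72
d((-4, -28), (8, 26)) = 55.3173
d((-28, 11), (13, 2)) = 41.9762
d((-28, 11), (-12, 16)) = 16.7631
d((-28, 11), (-8, -24)) = 40.3113
d((-28, 11), (-14, 11)) = 14.0
d((-28, 11), (1, -11)) = 36.4005
d((-28, 11), (8, 26)) = 39.0
d((13, 2), (-12, 16)) = 28.6531
d((13, 2), (-8, -24)) = 33.4215
d((13, 2), (-14, 11)) = 28.4605
d((13, 2), (1, -11)) = 17.6918
d((13, 2), (8, 26)) = 24.5153
d((-12, 16), (-8, -24)) = 40.1995
d((-12, 16), (-14, 11)) = 5.3852
d((-12, 16), (1, -11)) = 29.9666
d((-12, 16), (8, 26)) = 22.3607
d((-8, -24), (-14, 11)) = 35.5106
d((-8, -24), (1, -11)) = 15.8114
d((-8, -24), (8, 26)) = 52.4976
d((-14, 11), (1, -11)) = 26.6271
d((-14, 11), (8, 26)) = 26.6271
d((1, -11), (8, 26)) = 37.6563

Minimum distance: 2.2361 (tie among 2 pairs: (-5, -26) and (-4, -28); (-9, -26) and (-8, -24))

The minimum Euclidean distance is 2.2361. There is a tie: 2 pairs achieve this minimum — (-5, -26) and (-4, -28); (-9, -26) and (-8, -24). Any of these is a valid closest pair. For 10 points, brute-force pairwise comparison is shown above. For large n, the divide-and-conquer algorithm (sort by x, recurse on halves, check the dividing strip) achieves O(n log n).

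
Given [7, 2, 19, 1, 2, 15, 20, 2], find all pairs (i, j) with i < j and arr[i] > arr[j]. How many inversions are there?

Finding inversions in [7, 2, 19, 1, 2, 15, 20, 2]:

(0, 1): arr[0]=7 > arr[1]=2
(0, 3): arr[0]=7 > arr[3]=1
(0, 4): arr[0]=7 > arr[4]=2
(0, 7): arr[0]=7 > arr[7]=2
(1, 3): arr[1]=2 > arr[3]=1
(2, 3): arr[2]=19 > arr[3]=1
(2, 4): arr[2]=19 > arr[4]=2
(2, 5): arr[2]=19 > arr[5]=15
(2, 7): arr[2]=19 > arr[7]=2
(5, 7): arr[5]=15 > arr[7]=2
(6, 7): arr[6]=20 > arr[7]=2

Total inversions: 11

The array has 11 inversion(s): (0,1), (0,3), (0,4), (0,7), (1,3), (2,3), (2,4), (2,5), (2,7), (5,7), (6,7). Each pair (i,j) satisfies i < j and arr[i] > arr[j].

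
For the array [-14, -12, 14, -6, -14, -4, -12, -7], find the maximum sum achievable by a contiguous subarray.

Using Kadane's algorithm on [-14, -12, 14, -6, -14, -4, -12, -7]:

Scanning through the array:
Position 1 (value -12): max_ending_here = -12, max_so_far = -12
Position 2 (value 14): max_ending_here = 14, max_so_far = 14
Position 3 (value -6): max_ending_here = 8, max_so_far = 14
Position 4 (value -14): max_ending_here = -6, max_so_far = 14
Position 5 (value -4): max_ending_here = -4, max_so_far = 14
Position 6 (value -12): max_ending_here = -12, max_so_far = 14
Position 7 (value -7): max_ending_here = -7, max_so_far = 14

Maximum subarray: [14]
Maximum sum: 14

The maximum subarray is [14] with sum 14. This subarray runs from index 2 to index 2.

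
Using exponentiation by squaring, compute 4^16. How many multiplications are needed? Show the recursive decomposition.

Computing 4^16 by squaring (build up from 4^1; each line after the first costs one multiplication):

4^1 = 4
4^2 = (4^1)^2 = 4^2 = 16
4^4 = (4^2)^2 = 16^2 = 256
4^8 = (4^4)^2 = 256^2 = 65536
4^16 = (4^8)^2 = 65536^2 = 4294967296

Result: 4294967296
Multiplications needed: 4 (4 lines after 4^1)

4^16 = 4294967296. Using exponentiation by squaring, this requires 4 multiplications. The key idea: if the exponent is even, square the half-power; if odd, multiply by the base once.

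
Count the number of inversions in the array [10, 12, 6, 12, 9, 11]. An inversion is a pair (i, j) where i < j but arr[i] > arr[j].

Finding inversions in [10, 12, 6, 12, 9, 11]:

(0, 2): arr[0]=10 > arr[2]=6
(0, 4): arr[0]=10 > arr[4]=9
(1, 2): arr[1]=12 > arr[2]=6
(1, 4): arr[1]=12 > arr[4]=9
(1, 5): arr[1]=12 > arr[5]=11
(3, 4): arr[3]=12 > arr[4]=9
(3, 5): arr[3]=12 > arr[5]=11

Total inversions: 7

The array has 7 inversion(s): (0,2), (0,4), (1,2), (1,4), (1,5), (3,4), (3,5). Each pair (i,j) satisfies i < j and arr[i] > arr[j].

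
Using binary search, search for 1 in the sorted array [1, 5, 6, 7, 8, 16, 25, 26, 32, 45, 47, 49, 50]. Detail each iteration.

Binary search for 1 in [1, 5, 6, 7, 8, 16, 25, 26, 32, 45, 47, 49, 50]:

lo=0, hi=12, mid=6, arr[mid]=25 -> 25 > 1, search left half
lo=0, hi=5, mid=2, arr[mid]=6 -> 6 > 1, search left half
lo=0, hi=1, mid=0, arr[mid]=1 -> Found target at index 0!

Binary search finds 1 at index 0 after 3 comparisons. The search repeatedly halves the search space by comparing with the middle element.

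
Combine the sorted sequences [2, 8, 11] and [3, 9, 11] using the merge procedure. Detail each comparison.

Merging process:

Compare 2 vs 3: take 2 from left. Merged: [2]
Compare 8 vs 3: take 3 from right. Merged: [2, 3]
Compare 8 vs 9: take 8 from left. Merged: [2, 3, 8]
Compare 11 vs 9: take 9 from right. Merged: [2, 3, 8, 9]
Compare 11 vs 11: take 11 from left. Merged: [2, 3, 8, 9, 11]
Append remaining from right: [11]. Merged: [2, 3, 8, 9, 11, 11]

Final merged array: [2, 3, 8, 9, 11, 11]
Total comparisons: 5

The merged array is [2, 3, 8, 9, 11, 11], requiring 5 comparisons. The merge step runs in O(n) time where n is the total number of elements.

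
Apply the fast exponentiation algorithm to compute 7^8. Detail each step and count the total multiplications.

Computing 7^8 by squaring (build up from 7^1; each line after the first costs one multiplication):

7^1 = 7
7^2 = (7^1)^2 = 7^2 = 49
7^4 = (7^2)^2 = 49^2 = 2401
7^8 = (7^4)^2 = 2401^2 = 5764801

Result: 5764801
Multiplications needed: 3 (3 lines after 7^1)

7^8 = 5764801. Using exponentiation by squaring, this requires 3 multiplications. The key idea: if the exponent is even, square the half-power; if odd, multiply by the base once.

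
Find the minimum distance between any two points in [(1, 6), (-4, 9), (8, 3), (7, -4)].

Computing all pairwise distances among 4 points:

d((1, 6), (-4, 9)) = 5.831 <-- minimum
d((1, 6), (8, 3)) = 7.6158
d((1, 6), (7, -4)) = 11.6619
d((-4, 9), (8, 3)) = 13.4164
d((-4, 9), (7, -4)) = 17.0294
d((8, 3), (7, -4)) = 7.0711

Closest pair: (1, 6) and (-4, 9) with distance 5.831

The closest pair is (1, 6) and (-4, 9) with Euclidean distance 5.831. For 4 points, brute-force pairwise comparison is shown above. For large n, the divide-and-conquer algorithm (sort by x, recurse on halves, check the dividing strip) achieves O(n log n).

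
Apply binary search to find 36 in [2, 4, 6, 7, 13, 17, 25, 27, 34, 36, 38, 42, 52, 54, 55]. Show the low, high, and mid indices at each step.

Binary search for 36 in [2, 4, 6, 7, 13, 17, 25, 27, 34, 36, 38, 42, 52, 54, 55]:

lo=0, hi=14, mid=7, arr[mid]=27 -> 27 < 36, search right half
lo=8, hi=14, mid=11, arr[mid]=42 -> 42 > 36, search left half
lo=8, hi=10, mid=9, arr[mid]=36 -> Found target at index 9!

Binary search finds 36 at index 9 after 3 comparisons. The search repeatedly halves the search space by comparing with the middle element.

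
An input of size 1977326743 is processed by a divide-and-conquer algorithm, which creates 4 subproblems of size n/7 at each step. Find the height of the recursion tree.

For divide and conquer with division factor 7:

Problem sizes at each level:
Level 0: 1977326743
Level 1: 282475249
Level 2: 40353607
Level 3: 5764801
Level 4: 823543
Level 5: 117649
Level 6: 16807
Level 7: 2401
Level 8: 343
Level 9: 49
Level 10: 7
Level 11: 1

The root is level 0 and the size-1 base case is level 11 (the tree spans levels 0 through 11, i.e. 12 levels counting the root), so the depth is the number of divisions: log_7(1977326743) = 11

The recursion tree depth is log_7(1977326743) = 11. At each level, the problem size is divided by 7, so it takes 11 divisions to reduce to a base case of size 1. The algorithm makes 4 recursive calls at each level.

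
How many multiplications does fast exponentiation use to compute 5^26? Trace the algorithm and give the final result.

Computing 5^26 by squaring (build up from 5^1; each line after the first costs one multiplication):

5^1 = 5
5^2 = (5^1)^2 = 5^2 = 25
5^3 = 5 * 5^2 = 5 * 25 = 125
5^6 = (5^3)^2 = 125^2 = 15625
5^12 = (5^6)^2 = 15625^2 = 244140625
5^13 = 5 * 5^12 = 5 * 244140625 = 1220703125
5^26 = (5^13)^2 = 1220703125^2 = 1490116119384765625

Result: 1490116119384765625
Multiplications needed: 6 (6 lines after 5^1)

5^26 = 1490116119384765625. Using exponentiation by squaring, this requires 6 multiplications. The key idea: if the exponent is even, square the half-power; if odd, multiply by the base once.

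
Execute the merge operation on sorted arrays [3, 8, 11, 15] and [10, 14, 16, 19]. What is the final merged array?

Merging process:

Compare 3 vs 10: take 3 from left. Merged: [3]
Compare 8 vs 10: take 8 from left. Merged: [3, 8]
Compare 11 vs 10: take 10 from right. Merged: [3, 8, 10]
Compare 11 vs 14: take 11 from left. Merged: [3, 8, 10, 11]
Compare 15 vs 14: take 14 from right. Merged: [3, 8, 10, 11, 14]
Compare 15 vs 16: take 15 from left. Merged: [3, 8, 10, 11, 14, 15]
Append remaining from right: [16, 19]. Merged: [3, 8, 10, 11, 14, 15, 16, 19]

Final merged array: [3, 8, 10, 11, 14, 15, 16, 19]
Total comparisons: 6

The merged array is [3, 8, 10, 11, 14, 15, 16, 19], requiring 6 comparisons. The merge step runs in O(n) time where n is the total number of elements.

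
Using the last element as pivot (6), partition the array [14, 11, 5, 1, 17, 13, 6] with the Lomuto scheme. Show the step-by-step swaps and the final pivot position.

Lomuto partition with pivot = 6:

Initial array: [14, 11, 5, 1, 17, 13, 6]

arr[0]=14 > 6: no swap
arr[1]=11 > 6: no swap
arr[2]=5 <= 6: swap with position 0, array becomes [5, 11, 14, 1, 17, 13, 6]
arr[3]=1 <= 6: swap with position 1, array becomes [5, 1, 14, 11, 17, 13, 6]
arr[4]=17 > 6: no swap
arr[5]=13 > 6: no swap

Place pivot at position 2: [5, 1, 6, 11, 17, 13, 14]
Pivot position: 2

After partitioning with pivot 6, the array becomes [5, 1, 6, 11, 17, 13, 14]. The pivot is placed at index 2. All elements to the left of the pivot are <= 6, and all elements to the right are > 6.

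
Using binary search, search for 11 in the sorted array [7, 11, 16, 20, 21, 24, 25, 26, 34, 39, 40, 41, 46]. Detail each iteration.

Binary search for 11 in [7, 11, 16, 20, 21, 24, 25, 26, 34, 39, 40, 41, 46]:

lo=0, hi=12, mid=6, arr[mid]=25 -> 25 > 11, search left half
lo=0, hi=5, mid=2, arr[mid]=16 -> 16 > 11, search left half
lo=0, hi=1, mid=0, arr[mid]=7 -> 7 < 11, search right half
lo=1, hi=1, mid=1, arr[mid]=11 -> Found target at index 1!

Binary search finds 11 at index 1 after 4 comparisons. The search repeatedly halves the search space by comparing with the middle element.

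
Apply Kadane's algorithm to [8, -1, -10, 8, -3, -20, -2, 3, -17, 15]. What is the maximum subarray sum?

Using Kadane's algorithm on [8, -1, -10, 8, -3, -20, -2, 3, -17, 15]:

Scanning through the array:
Position 1 (value -1): max_ending_here = 7, max_so_far = 8
Position 2 (value -10): max_ending_here = -3, max_so_far = 8
Position 3 (value 8): max_ending_here = 8, max_so_far = 8
Position 4 (value -3): max_ending_here = 5, max_so_far = 8
Position 5 (value -20): max_ending_here = -15, max_so_far = 8
Position 6 (value -2): max_ending_here = -2, max_so_far = 8
Position 7 (value 3): max_ending_here = 3, max_so_far = 8
Position 8 (value -17): max_ending_here = -14, max_so_far = 8
Position 9 (value 15): max_ending_here = 15, max_so_far = 15

Maximum subarray: [15]
Maximum sum: 15

The maximum subarray is [15] with sum 15. This subarray runs from index 9 to index 9.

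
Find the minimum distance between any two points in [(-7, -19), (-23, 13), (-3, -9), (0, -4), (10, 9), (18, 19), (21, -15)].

Computing all pairwise distances among 7 points:

d((-7, -19), (-23, 13)) = 35.7771
d((-7, -19), (-3, -9)) = 10.7703
d((-7, -19), (0, -4)) = 16.5529
d((-7, -19), (10, 9)) = 32.7567
d((-7, -19), (18, 19)) = 45.4863
d((-7, -19), (21, -15)) = 28.2843
d((-23, 13), (-3, -9)) = 29.7321
d((-23, 13), (0, -4)) = 28.6007
d((-23, 13), (10, 9)) = 33.2415
d((-23, 13), (18, 19)) = 41.4367
d((-23, 13), (21, -15)) = 52.1536
d((-3, -9), (0, -4)) = 5.831 <-- minimum
d((-3, -9), (10, 9)) = 22.2036
d((-3, -9), (18, 19)) = 35.0
d((-3, -9), (21, -15)) = 24.7386
d((0, -4), (10, 9)) = 16.4012
d((0, -4), (18, 19)) = 29.2062
d((0, -4), (21, -15)) = 23.7065
d((10, 9), (18, 19)) = 12.8062
d((10, 9), (21, -15)) = 26.4008
d((18, 19), (21, -15)) = 34.1321

Closest pair: (-3, -9) and (0, -4) with distance 5.831

The closest pair is (-3, -9) and (0, -4) with Euclidean distance 5.831. For 7 points, brute-force pairwise comparison is shown above. For large n, the divide-and-conquer algorithm (sort by x, recurse on halves, check the dividing strip) achieves O(n log n).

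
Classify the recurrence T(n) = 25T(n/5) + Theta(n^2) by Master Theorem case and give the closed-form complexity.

Master Theorem for T(n) = 25T(n/5) + O(n^2):

a = 25, b = 5, c = 2
log_b(a) = log_5(25) = 2.0000

Case 2: c = 2 = log_5(25) = 2.0000
T(n) = O(n^2 log n) = O(n^2 log n)

For T(n) = 25T(n/5) + O(n^2): log_5(25) = 2.0000. This is Case 2 of the Master Theorem (c = log_b(a), equal work at all levels), giving O(n^2 log n).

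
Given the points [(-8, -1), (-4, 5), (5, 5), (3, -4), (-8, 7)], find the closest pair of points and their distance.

Computing all pairwise distances among 5 points:

d((-8, -1), (-4, 5)) = 7.2111
d((-8, -1), (5, 5)) = 14.3178
d((-8, -1), (3, -4)) = 11.4018
d((-8, -1), (-8, 7)) = 8.0
d((-4, 5), (5, 5)) = 9.0
d((-4, 5), (3, -4)) = 11.4018
d((-4, 5), (-8, 7)) = 4.4721 <-- minimum
d((5, 5), (3, -4)) = 9.2195
d((5, 5), (-8, 7)) = 13.1529
d((3, -4), (-8, 7)) = 15.5563

Closest pair: (-4, 5) and (-8, 7) with distance 4.4721

The closest pair is (-4, 5) and (-8, 7) with Euclidean distance 4.4721. For 5 points, brute-force pairwise comparison is shown above. For large n, the divide-and-conquer algorithm (sort by x, recurse on halves, check the dividing strip) achieves O(n log n).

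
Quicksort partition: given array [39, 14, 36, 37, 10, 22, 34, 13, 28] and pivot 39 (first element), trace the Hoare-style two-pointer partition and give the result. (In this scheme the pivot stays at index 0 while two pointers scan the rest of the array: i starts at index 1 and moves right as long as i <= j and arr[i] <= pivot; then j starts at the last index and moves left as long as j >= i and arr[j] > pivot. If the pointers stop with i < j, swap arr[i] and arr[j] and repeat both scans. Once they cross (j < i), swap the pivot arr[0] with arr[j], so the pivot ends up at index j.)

Hoare-style two-pointer partition with pivot = 39:

Initial array: [39, 14, 36, 37, 10, 22, 34, 13, 28]

Pointers start at i = 1, j = 8.
i ends at 9, j ends at 8: the pointers have crossed (j < i), so scanning stops.

Swap pivot arr[0] with arr[8] to place pivot at position 8: [28, 14, 36, 37, 10, 22, 34, 13, 39]
Pivot position: 8

After partitioning with pivot 39, the array becomes [28, 14, 36, 37, 10, 22, 34, 13, 39]. The pivot is placed at index 8. All elements to the left of the pivot are <= 39, and all elements to the right are > 39.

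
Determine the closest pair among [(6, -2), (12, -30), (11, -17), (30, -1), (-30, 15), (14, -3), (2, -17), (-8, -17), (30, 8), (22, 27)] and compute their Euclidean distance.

Computing all pairwise distances among 10 points:

d((6, -2), (12, -30)) = 28.6356
d((6, -2), (11, -17)) = 15.8114
d((6, -2), (30, -1)) = 24.0208
d((6, -2), (-30, 15)) = 39.8121
d((6, -2), (14, -3)) = 8.0623 <-- minimum
d((6, -2), (2, -17)) = 15.5242
d((6, -2), (-8, -17)) = 20.5183
d((6, -2), (30, 8)) = 26.0
d((6, -2), (22, 27)) = 33.121
d((12, -30), (11, -17)) = 13.0384
d((12, -30), (30, -1)) = 34.1321
d((12, -30), (-30, 15)) = 61.5549
d((12, -30), (14, -3)) = 27.074
d((12, -30), (2, -17)) = 16.4012
d((12, -30), (-8, -17)) = 23.8537
d((12, -30), (30, 8)) = 42.0476
d((12, -30), (22, 27)) = 57.8705
d((11, -17), (30, -1)) = 24.8395
d((11, -17), (-30, 15)) = 52.0096
d((11, -17), (14, -3)) = 14.3178
d((11, -17), (2, -17)) = 9.0
d((11, -17), (-8, -17)) = 19.0
d((11, -17), (30, 8)) = 31.4006
d((11, -17), (22, 27)) = 45.3542
d((30, -1), (-30, 15)) = 62.0967
d((30, -1), (14, -3)) = 16.1245
d((30, -1), (2, -17)) = 32.249
d((30, -1), (-8, -17)) = 41.2311
d((30, -1), (30, 8)) = 9.0
d((30, -1), (22, 27)) = 29.1204
d((-30, 15), (14, -3)) = 47.5395
d((-30, 15), (2, -17)) = 45.2548
d((-30, 15), (-8, -17)) = 38.833
d((-30, 15), (30, 8)) = 60.407
d((-30, 15), (22, 27)) = 53.3667
d((14, -3), (2, -17)) = 18.4391
d((14, -3), (-8, -17)) = 26.0768
d((14, -3), (30, 8)) = 19.4165
d((14, -3), (22, 27)) = 31.0483
d((2, -17), (-8, -17)) = 10.0
d((2, -17), (30, 8)) = 37.5366
d((2, -17), (22, 27)) = 48.3322
d((-8, -17), (30, 8)) = 45.4863
d((-8, -17), (22, 27)) = 53.2541
d((30, 8), (22, 27)) = 20.6155

Closest pair: (6, -2) and (14, -3) with distance 8.0623

The closest pair is (6, -2) and (14, -3) with Euclidean distance 8.0623. For 10 points, brute-force pairwise comparison is shown above. For large n, the divide-and-conquer algorithm (sort by x, recurse on halves, check the dividing strip) achieves O(n log n).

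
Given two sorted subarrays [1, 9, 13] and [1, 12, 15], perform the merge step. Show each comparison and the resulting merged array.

Merging process:

Compare 1 vs 1: take 1 from left. Merged: [1]
Compare 9 vs 1: take 1 from right. Merged: [1, 1]
Compare 9 vs 12: take 9 from left. Merged: [1, 1, 9]
Compare 13 vs 12: take 12 from right. Merged: [1, 1, 9, 12]
Compare 13 vs 15: take 13 from left. Merged: [1, 1, 9, 12, 13]
Append remaining from right: [15]. Merged: [1, 1, 9, 12, 13, 15]

Final merged array: [1, 1, 9, 12, 13, 15]
Total comparisons: 5

The merged array is [1, 1, 9, 12, 13, 15], requiring 5 comparisons. The merge step runs in O(n) time where n is the total number of elements.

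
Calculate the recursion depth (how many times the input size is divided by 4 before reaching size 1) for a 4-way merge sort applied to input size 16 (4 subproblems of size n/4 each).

For divide and conquer with division factor 4:

Problem sizes at each level:
Level 0: 16
Level 1: 4
Level 2: 1

The root is level 0 and the size-1 base case is level 2 (the tree spans levels 0 through 2, i.e. 3 levels counting the root), so the depth is the number of divisions: log_4(16) = 2

The recursion tree depth is log_4(16) = 2. At each level, the problem size is divided by 4, so it takes 2 divisions to reduce to a base case of size 1. The algorithm makes 4 recursive calls at each level.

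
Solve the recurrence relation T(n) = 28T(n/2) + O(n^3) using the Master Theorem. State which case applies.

Master Theorem for T(n) = 28T(n/2) + O(n^3):

a = 28, b = 2, c = 3
log_b(a) = log_2(28) = 4.8074

Case 1: c = 3 < log_2(28) = 4.8074
T(n) = O(n^(log_2 28))

For T(n) = 28T(n/2) + O(n^3): log_2(28) = 4.8074. This is Case 1 of the Master Theorem (c < log_b(a), work dominated by leaves), giving O(n^(log_2 28)).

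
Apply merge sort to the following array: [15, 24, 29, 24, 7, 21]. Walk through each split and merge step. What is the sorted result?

Merge sort trace:

Split: [15, 24, 29, 24, 7, 21] -> [15, 24, 29] and [24, 7, 21]
  Split: [15, 24, 29] -> [15] and [24, 29]
    Split: [24, 29] -> [24] and [29]
    Merge: [24] + [29] -> [24, 29]
  Merge: [15] + [24, 29] -> [15, 24, 29]
  Split: [24, 7, 21] -> [24] and [7, 21]
    Split: [7, 21] -> [7] and [21]
    Merge: [7] + [21] -> [7, 21]
  Merge: [24] + [7, 21] -> [7, 21, 24]
Merge: [15, 24, 29] + [7, 21, 24] -> [7, 15, 21, 24, 24, 29]

Final sorted array: [7, 15, 21, 24, 24, 29]

The merge sort proceeds by recursively splitting the array and merging sorted halves.
After all merges, the sorted array is [7, 15, 21, 24, 24, 29].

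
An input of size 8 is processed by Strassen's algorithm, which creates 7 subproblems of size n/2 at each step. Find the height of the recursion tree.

For divide and conquer with division factor 2:

Problem sizes at each level:
Level 0: 8
Level 1: 4
Level 2: 2
Level 3: 1

The root is level 0 and the size-1 base case is level 3 (the tree spans levels 0 through 3, i.e. 4 levels counting the root), so the depth is the number of divisions: log_2(8) = 3

The recursion tree depth is log_2(8) = 3. At each level, the problem size is divided by 2, so it takes 3 divisions to reduce to a base case of size 1. The algorithm makes 7 recursive calls at each level.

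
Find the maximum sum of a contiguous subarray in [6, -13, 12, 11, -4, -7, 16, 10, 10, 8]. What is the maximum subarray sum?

Using Kadane's algorithm on [6, -13, 12, 11, -4, -7, 16, 10, 10, 8]:

Scanning through the array:
Position 1 (value -13): max_ending_here = -7, max_so_far = 6
Position 2 (value 12): max_ending_here = 12, max_so_far = 12
Position 3 (value 11): max_ending_here = 23, max_so_far = 23
Position 4 (value -4): max_ending_here = 19, max_so_far = 23
Position 5 (value -7): max_ending_here = 12, max_so_far = 23
Position 6 (value 16): max_ending_here = 28, max_so_far = 28
Position 7 (value 10): max_ending_here = 38, max_so_far = 38
Position 8 (value 10): max_ending_here = 48, max_so_far = 48
Position 9 (value 8): max_ending_here = 56, max_so_far = 56

Maximum subarray: [12, 11, -4, -7, 16, 10, 10, 8]
Maximum sum: 56

The maximum subarray is [12, 11, -4, -7, 16, 10, 10, 8] with sum 56. This subarray runs from index 2 to index 9.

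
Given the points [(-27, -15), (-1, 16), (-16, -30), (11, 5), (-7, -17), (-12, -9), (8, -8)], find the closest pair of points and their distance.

Computing all pairwise distances among 7 points:

d((-27, -15), (-1, 16)) = 40.4599
d((-27, -15), (-16, -30)) = 18.6011
d((-27, -15), (11, 5)) = 42.9418
d((-27, -15), (-7, -17)) = 20.0998
d((-27, -15), (-12, -9)) = 16.1555
d((-27, -15), (8, -8)) = 35.6931
d((-1, 16), (-16, -30)) = 48.3839
d((-1, 16), (11, 5)) = 16.2788
d((-1, 16), (-7, -17)) = 33.541
d((-1, 16), (-12, -9)) = 27.313
d((-1, 16), (8, -8)) = 25.632
d((-16, -30), (11, 5)) = 44.2041
d((-16, -30), (-7, -17)) = 15.8114
d((-16, -30), (-12, -9)) = 21.3776
d((-16, -30), (8, -8)) = 32.5576
d((11, 5), (-7, -17)) = 28.4253
d((11, 5), (-12, -9)) = 26.9258
d((11, 5), (8, -8)) = 13.3417
d((-7, -17), (-12, -9)) = 9.434 <-- minimum
d((-7, -17), (8, -8)) = 17.4929
d((-12, -9), (8, -8)) = 20.025

Closest pair: (-7, -17) and (-12, -9) with distance 9.434

The closest pair is (-7, -17) and (-12, -9) with Euclidean distance 9.434. For 7 points, brute-force pairwise comparison is shown above. For large n, the divide-and-conquer algorithm (sort by x, recurse on halves, check the dividing strip) achieves O(n log n).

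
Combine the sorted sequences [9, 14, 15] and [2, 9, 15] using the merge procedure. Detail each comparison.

Merging process:

Compare 9 vs 2: take 2 from right. Merged: [2]
Compare 9 vs 9: take 9 from left. Merged: [2, 9]
Compare 14 vs 9: take 9 from right. Merged: [2, 9, 9]
Compare 14 vs 15: take 14 from left. Merged: [2, 9, 9, 14]
Compare 15 vs 15: take 15 from left. Merged: [2, 9, 9, 14, 15]
Append remaining from right: [15]. Merged: [2, 9, 9, 14, 15, 15]

Final merged array: [2, 9, 9, 14, 15, 15]
Total comparisons: 5

The merged array is [2, 9, 9, 14, 15, 15], requiring 5 comparisons. The merge step runs in O(n) time where n is the total number of elements.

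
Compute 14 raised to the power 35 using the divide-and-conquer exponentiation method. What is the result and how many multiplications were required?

Computing 14^35 by squaring (build up from 14^1; each line after the first costs one multiplication):

14^1 = 14
14^2 = (14^1)^2 = 14^2 = 196
14^4 = (14^2)^2 = 196^2 = 38416
14^8 = (14^4)^2 = 38416^2 = 1475789056
14^16 = (14^8)^2 = 1475789056^2 = 2177953337809371136
14^17 = 14 * 14^16 = 14 * 2177953337809371136 = 30491346729331195904
14^34 = (14^17)^2 = 30491346729331195904^2 = 929722225368296217729286886758826377216
14^35 = 14 * 14^34 = 14 * 929722225368296217729286886758826377216 = 13016111155156147048210016414623569281024

Result: 13016111155156147048210016414623569281024
Multiplications needed: 7 (7 lines after 14^1)

14^35 = 13016111155156147048210016414623569281024. Using exponentiation by squaring, this requires 7 multiplications. The key idea: if the exponent is even, square the half-power; if odd, multiply by the base once.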